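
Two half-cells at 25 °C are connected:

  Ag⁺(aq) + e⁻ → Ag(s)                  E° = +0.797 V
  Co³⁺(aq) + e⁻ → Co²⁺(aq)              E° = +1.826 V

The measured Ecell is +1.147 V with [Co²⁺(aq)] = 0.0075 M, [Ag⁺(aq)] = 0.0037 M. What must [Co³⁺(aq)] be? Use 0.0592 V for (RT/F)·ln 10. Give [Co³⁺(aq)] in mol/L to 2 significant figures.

The Co³⁺/Co²⁺ couple has the larger reduction potential, so it is the cathode: E°cell = +1.826 − (+0.797) = +1.029 V and n = 1.
Rearranging E = E° − (0.0592/n)·log Q gives log Q = 1(+1.029 − (+1.147))/0.0592 = −1.993.
Balancing electrons gives Co³⁺(aq) + Ag(s) → Co²⁺(aq) + Ag⁺(aq); thus Q = ([Co²⁺(aq)]·[Ag⁺(aq)]) / [Co³⁺(aq)].
Isolating [Co³⁺(aq)] in Q = 10^{−1.993} yields log [Co³⁺(aq)] = −2.564, i.e. 0.0027 M.

0.0027 M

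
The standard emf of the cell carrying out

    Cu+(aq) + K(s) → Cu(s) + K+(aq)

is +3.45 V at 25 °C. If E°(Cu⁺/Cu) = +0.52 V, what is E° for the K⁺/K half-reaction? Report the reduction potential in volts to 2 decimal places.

In the reaction as written the Cu⁺/Cu couple is reduced (cathode) and K⁺/K is oxidized (anode), so E°cell = E°(Cu⁺/Cu) − E°(K⁺/K).
E°(K⁺/K) = E°(cathode) − E°cell = +0.52 − (+3.45) = −2.93 V.

−2.93 V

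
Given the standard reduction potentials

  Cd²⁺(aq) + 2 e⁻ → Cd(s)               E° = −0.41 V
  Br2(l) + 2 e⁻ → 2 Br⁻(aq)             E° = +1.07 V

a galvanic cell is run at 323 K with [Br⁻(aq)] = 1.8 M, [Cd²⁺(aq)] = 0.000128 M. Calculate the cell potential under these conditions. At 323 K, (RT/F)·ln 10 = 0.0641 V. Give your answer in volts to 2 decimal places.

+1.59 V

The Br₂/Br⁻ couple has the more positive E°, so it is the cathode; Cd²⁺/Cd is the anode.
E°cell = +1.07 − (−0.41) = +1.48 V, with n = 2 electrons transferred.
Balancing gives Br2(l) + Cd(s) → 2 Br⁻(aq) + Cd²⁺(aq); hence Q = [Br⁻(aq)]^2·[Cd²⁺(aq)] = 0.000415 (log Q = −3.382).
E = E° − (0.0641/n)·log Q = +1.48 − (0.0641/2)(−3.382) = +1.59 V.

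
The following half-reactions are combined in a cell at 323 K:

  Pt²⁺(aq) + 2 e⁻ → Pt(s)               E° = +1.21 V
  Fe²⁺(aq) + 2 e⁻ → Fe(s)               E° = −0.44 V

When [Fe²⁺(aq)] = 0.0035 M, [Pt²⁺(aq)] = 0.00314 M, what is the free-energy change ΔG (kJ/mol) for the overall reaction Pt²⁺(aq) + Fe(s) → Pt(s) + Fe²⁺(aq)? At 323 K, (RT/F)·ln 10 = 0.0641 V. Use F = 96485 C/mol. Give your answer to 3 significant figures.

−318 kJ/mol

E°cell = +1.21 − (−0.44) = +1.65 V; the balanced reaction transfers n = 2 electrons.
Q = [Fe²⁺(aq)] / [Pt²⁺(aq)] = 1.11, so log Q = 0.047 and E = +1.65 − (0.0641/2)(0.047) = +1.6485 V.
ΔG = −nFE = −(2)(96485)(+1.6485) J/mol = −318 kJ/mol.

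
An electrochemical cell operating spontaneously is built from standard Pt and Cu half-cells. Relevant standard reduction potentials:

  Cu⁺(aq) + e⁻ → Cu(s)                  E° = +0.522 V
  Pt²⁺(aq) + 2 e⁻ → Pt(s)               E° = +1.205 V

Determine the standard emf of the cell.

+0.683 V

The Pt²⁺/Pt couple has the higher E°, so Pt ion is reduced (cathode) and Cu is oxidized (anode).
E°cell = E°(cathode) − E°(anode) = +1.205 − (+0.522) = +0.683 V.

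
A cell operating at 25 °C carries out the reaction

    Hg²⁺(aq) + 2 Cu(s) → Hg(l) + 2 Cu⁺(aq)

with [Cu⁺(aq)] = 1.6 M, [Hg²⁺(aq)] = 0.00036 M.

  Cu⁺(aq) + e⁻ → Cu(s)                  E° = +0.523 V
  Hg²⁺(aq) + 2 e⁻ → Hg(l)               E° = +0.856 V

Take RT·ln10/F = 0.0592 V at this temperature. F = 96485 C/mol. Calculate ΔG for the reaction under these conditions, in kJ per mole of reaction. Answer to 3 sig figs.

−42.3 kJ/mol

The standard cell potential is +0.856 − (+0.523) = +0.333 V, with n = 2 electrons in the balanced equation.
The reaction quotient is [Cu⁺(aq)]^2 / [Hg²⁺(aq)] = 7.11×10^3; by Nernst, E = +0.333 − (0.0592/2)(3.852) = +0.2190 V.
ΔG = −nFE = −(2)(96485)(+0.2190) J/mol = −42.3 kJ/mol.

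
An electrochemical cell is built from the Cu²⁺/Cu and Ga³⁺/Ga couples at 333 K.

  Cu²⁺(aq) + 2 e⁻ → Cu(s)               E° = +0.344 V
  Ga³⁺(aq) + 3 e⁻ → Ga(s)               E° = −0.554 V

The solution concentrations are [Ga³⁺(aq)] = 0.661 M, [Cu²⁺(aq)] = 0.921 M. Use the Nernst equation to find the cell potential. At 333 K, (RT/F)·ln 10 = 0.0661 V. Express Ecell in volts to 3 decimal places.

Since E°(Cu²⁺/Cu) > E°(Ga³⁺/Ga), Cu²⁺/Cu serves as the cathode.
E°cell = E°cat − E°an = +0.344 − (−0.554) = +0.898 V; n = 6.
The balanced reaction is 3 Cu²⁺(aq) + 2 Ga(s) → 3 Cu(s) + 2 Ga³⁺(aq), so Q = [Ga³⁺(aq)]^2 / [Cu²⁺(aq)]^3 = 0.559 and log Q = −0.252.
E = E° − (0.0661/n)·log Q = +0.898 − (0.0661/6)(−0.252) = +0.901 V.

+0.901 V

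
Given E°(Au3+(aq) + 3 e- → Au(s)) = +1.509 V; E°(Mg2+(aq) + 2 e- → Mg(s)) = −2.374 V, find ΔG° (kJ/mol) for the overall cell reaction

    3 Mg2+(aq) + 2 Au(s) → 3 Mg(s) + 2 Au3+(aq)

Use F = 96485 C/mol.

+2248 kJ/mol

In the reaction as written Mg2+(aq) is reduced, so the Mg²⁺/Mg couple is the cathode and Au³⁺/Au is the anode.
E°cell = −2.374 − (+1.509) = −3.883 V; balancing electrons gives n = 6.
ΔG° = −nFE°cell = −(6)(96485)(−3.883) J/mol = +2248 kJ/mol.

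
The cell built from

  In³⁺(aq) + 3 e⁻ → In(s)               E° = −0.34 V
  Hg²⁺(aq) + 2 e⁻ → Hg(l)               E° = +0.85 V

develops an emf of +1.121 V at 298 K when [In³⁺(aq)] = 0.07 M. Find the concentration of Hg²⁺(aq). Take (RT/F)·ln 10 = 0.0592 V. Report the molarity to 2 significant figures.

0.00079 M

The Hg²⁺/Hg couple has the larger reduction potential, so it is the cathode: E°cell = +0.85 − (−0.34) = +1.19 V and n = 6.
Rearranging E = E° − (0.0592/n)·log Q gives log Q = 6(+1.19 − (+1.121))/0.0592 = 6.993.
Balancing electrons gives 3 Hg²⁺(aq) + 2 In(s) → 3 Hg(l) + 2 In³⁺(aq); thus Q = [In³⁺(aq)]^2 / [Hg²⁺(aq)]^3.
Solving for the unknown gives log [Hg²⁺(aq)] = −3.101, so [Hg²⁺(aq)] ≈ 0.00079 M.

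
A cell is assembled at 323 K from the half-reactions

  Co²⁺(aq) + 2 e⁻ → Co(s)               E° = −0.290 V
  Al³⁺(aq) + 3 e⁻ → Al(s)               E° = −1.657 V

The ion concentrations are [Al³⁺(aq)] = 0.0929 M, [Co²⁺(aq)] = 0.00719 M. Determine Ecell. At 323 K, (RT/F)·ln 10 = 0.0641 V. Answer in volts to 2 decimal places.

Co²⁺/Co is reduced (cathode, E° = −0.290 V) and Al³⁺/Al is oxidized (anode).
E°cell = E°cat − E°an = −0.290 − (−1.657) = +1.367 V; n = 6.
The balanced reaction is 3 Co²⁺(aq) + 2 Al(s) → 3 Co(s) + 2 Al³⁺(aq), so Q = [Al³⁺(aq)]^2 / [Co²⁺(aq)]^3 = 2.32×10^4 and log Q = 4.366.
Applying E = E° − (RT ln10/nF)·log Q gives +1.367 − (0.0641/6)(4.366) = +1.32 V.

+1.32 V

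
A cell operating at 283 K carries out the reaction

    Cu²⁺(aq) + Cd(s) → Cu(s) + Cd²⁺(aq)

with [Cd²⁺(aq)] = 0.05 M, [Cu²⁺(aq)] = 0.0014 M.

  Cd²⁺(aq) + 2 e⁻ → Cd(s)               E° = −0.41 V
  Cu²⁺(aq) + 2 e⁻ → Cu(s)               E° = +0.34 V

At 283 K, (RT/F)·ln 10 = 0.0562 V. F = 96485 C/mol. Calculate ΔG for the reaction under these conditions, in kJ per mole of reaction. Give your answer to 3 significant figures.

−136 kJ/mol

With Cu²⁺/Cu reduced at the cathode, E°cell = +0.34 − (−0.41) = +0.75 V and n = 2.
The reaction quotient is [Cd²⁺(aq)] / [Cu²⁺(aq)] = 35.7; by Nernst, E = +0.75 − (0.0562/2)(1.553) = +0.7064 V.
ΔG = −nFE = −(2)(96485)(+0.7064) J/mol = −136 kJ/mol.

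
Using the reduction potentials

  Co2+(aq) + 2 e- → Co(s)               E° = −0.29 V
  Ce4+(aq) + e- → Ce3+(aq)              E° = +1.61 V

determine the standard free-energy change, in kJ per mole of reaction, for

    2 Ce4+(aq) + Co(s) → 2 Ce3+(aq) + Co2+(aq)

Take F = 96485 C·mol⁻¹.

−367 kJ/mol

In the reaction as written Ce4+(aq) is reduced, so the Ce⁴⁺/Ce³⁺ couple is the cathode and Co²⁺/Co is the anode.
E°cell = +1.61 − (−0.29) = +1.90 V; balancing electrons gives n = 2.
ΔG° = −nFE°cell = −(2)(96485)(+1.90) J/mol = −367 kJ/mol.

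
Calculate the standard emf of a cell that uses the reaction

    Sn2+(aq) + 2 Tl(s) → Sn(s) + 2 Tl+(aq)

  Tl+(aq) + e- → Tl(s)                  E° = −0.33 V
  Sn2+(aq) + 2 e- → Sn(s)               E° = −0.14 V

Sn2+(aq) gains electrons, so the Sn²⁺/Sn couple is the cathode; the Tl⁺/Tl couple is the anode.
E°cell = E°(cathode) − E°(anode) = −0.14 − (−0.33) = +0.19 V.
The positive value indicates the reaction is spontaneous as written.

+0.19 V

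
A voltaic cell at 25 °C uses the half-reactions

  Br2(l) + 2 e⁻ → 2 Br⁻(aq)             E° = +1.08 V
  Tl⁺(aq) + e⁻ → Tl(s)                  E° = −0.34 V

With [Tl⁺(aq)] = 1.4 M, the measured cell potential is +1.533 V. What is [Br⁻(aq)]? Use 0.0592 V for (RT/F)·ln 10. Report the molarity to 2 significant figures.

With Br₂/Br⁻ at the cathode and Tl⁺/Tl at the anode, E°cell = +1.08 − (−0.34) = +1.42 V (n = 2).
From the Nernst equation, log Q = n(E° − E)/0.0592 = 2·(+1.42 − (+1.533))/0.0592 = −3.818.
Balancing electrons gives Br2(l) + 2 Tl(s) → 2 Br⁻(aq) + 2 Tl⁺(aq); thus Q = [Br⁻(aq)]^2·[Tl⁺(aq)]^2.
Solving for the unknown gives log [Br⁻(aq)] = −2.055, so [Br⁻(aq)] ≈ 0.0088 M.

0.0088 M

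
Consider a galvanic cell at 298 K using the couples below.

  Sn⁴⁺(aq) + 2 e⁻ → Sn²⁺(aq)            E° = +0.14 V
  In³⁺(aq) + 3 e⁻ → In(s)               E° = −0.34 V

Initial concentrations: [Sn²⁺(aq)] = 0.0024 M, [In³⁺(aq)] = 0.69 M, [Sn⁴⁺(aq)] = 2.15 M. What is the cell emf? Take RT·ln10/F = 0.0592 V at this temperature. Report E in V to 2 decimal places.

+0.57 V

Sn⁴⁺/Sn²⁺ is reduced (cathode, E° = +0.14 V) and In³⁺/In is oxidized (anode).
The standard potential is +0.14 − (−0.34) = +0.48 V and the balanced reaction transfers n = 6 electrons.
The balanced reaction is 3 Sn⁴⁺(aq) + 2 In(s) → 3 Sn²⁺(aq) + 2 In³⁺(aq), so Q = ([Sn²⁺(aq)]^3·[In³⁺(aq)]^2) / [Sn⁴⁺(aq)]^3 = 6.62×10^−10 and log Q = −9.179.
Applying E = E° − (RT ln10/nF)·log Q gives +0.48 − (0.0592/6)(−9.179) = +0.57 V.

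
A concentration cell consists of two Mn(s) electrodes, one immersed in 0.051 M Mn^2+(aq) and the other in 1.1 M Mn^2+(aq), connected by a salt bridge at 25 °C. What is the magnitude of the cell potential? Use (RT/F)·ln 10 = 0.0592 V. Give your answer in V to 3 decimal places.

0.039 V

For a concentration cell E°cell = 0, since both electrodes use the same couple.
The compartment with the higher Mn^2+(aq) concentration (1.1 M) acts as the cathode; ions are reduced there and produced at the dilute (0.051 M) anode.
With n = 2, Ecell = −(0.0592/2)·log([dilute]/[conc]) = −(0.0592/2)·log(0.051/1.1) = +0.039 V.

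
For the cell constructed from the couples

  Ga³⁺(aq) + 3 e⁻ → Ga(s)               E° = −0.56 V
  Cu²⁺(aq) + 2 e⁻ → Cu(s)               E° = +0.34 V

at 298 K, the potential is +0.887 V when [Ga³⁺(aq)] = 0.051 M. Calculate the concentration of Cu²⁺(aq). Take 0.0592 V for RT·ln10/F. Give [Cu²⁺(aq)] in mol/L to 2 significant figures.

The Cu²⁺/Cu couple has the larger reduction potential, so it is the cathode: E°cell = +0.34 − (−0.56) = +0.90 V and n = 6.
Rearranging E = E° − (0.0592/n)·log Q gives log Q = 6(+0.90 − (+0.887))/0.0592 = 1.318.
The balanced reaction is 3 Cu²⁺(aq) + 2 Ga(s) → 3 Cu(s) + 2 Ga³⁺(aq), so Q = [Ga³⁺(aq)]^2 / [Cu²⁺(aq)]^3.
Isolating [Cu²⁺(aq)] in Q = 10^{1.318} yields log [Cu²⁺(aq)] = −1.301, i.e. 0.050 M.

0.050 M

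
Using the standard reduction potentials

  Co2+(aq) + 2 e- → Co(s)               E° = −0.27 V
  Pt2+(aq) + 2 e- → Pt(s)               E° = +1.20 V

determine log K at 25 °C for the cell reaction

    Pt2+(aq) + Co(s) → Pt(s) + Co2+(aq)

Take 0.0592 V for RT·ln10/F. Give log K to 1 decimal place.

The Pt²⁺/Pt couple is reduced (cathode); E°cell = +1.20 − (−0.27) = +1.47 V with n = 2.
At equilibrium E = 0, so log K = nE°cell / 0.0592 = (2)(+1.47) / 0.0592 = 49.7.

log K = 49.7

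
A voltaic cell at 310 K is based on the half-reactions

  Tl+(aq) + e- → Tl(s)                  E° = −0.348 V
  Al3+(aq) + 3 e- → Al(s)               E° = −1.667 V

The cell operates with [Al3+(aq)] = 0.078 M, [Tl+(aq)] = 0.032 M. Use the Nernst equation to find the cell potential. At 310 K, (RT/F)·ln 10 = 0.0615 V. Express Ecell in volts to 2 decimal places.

The Tl⁺/Tl couple has the more positive E°, so it is the cathode; Al³⁺/Al is the anode.
E°cell = −0.348 − (−1.667) = +1.319 V, with n = 3 electrons transferred.
For the overall reaction 3 Tl+(aq) + Al(s) → 3 Tl(s) + Al3+(aq), Q = [Al3+(aq)] / [Tl+(aq)]^3 = 2.38×10^3, giving log Q = 3.377.
Applying E = E° − (RT ln10/nF)·log Q gives +1.319 − (0.0615/3)(3.377) = +1.25 V.

+1.25 V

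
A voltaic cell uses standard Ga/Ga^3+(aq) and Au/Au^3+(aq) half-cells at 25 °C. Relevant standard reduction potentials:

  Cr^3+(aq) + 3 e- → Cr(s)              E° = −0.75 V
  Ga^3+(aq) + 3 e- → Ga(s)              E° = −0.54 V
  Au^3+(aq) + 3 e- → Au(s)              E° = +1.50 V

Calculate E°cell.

+2.04 V

Of the two couples in this cell, the one with the more positive reduction potential is reduced at the cathode: here that is Au³⁺/Au (+1.50 V); Ga³⁺/Ga (−0.54 V) is the anode.
E°cell = E°(cathode) − E°(anode) = +1.50 − (−0.54) = +2.04 V.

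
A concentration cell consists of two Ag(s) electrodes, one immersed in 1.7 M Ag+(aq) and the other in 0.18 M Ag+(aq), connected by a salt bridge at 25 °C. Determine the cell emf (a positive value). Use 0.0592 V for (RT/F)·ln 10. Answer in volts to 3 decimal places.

0.058 V

For a concentration cell E°cell = 0, since both electrodes use the same couple.
The compartment with the higher Ag+(aq) concentration (1.7 M) acts as the cathode; ions are reduced there and produced at the dilute (0.18 M) anode.
With n = 1, Ecell = −(0.0592/1)·log([dilute]/[conc]) = −(0.0592/1)·log(0.18/1.7) = +0.058 V.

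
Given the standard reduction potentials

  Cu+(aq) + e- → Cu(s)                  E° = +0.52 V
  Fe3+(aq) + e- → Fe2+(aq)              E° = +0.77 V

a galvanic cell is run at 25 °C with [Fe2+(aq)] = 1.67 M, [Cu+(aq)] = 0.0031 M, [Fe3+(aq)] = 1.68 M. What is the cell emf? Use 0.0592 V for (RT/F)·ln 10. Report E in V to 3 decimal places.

+0.399 V

Fe³⁺/Fe²⁺ is reduced (cathode, E° = +0.77 V) and Cu⁺/Cu is oxidized (anode).
E°cell = +0.77 − (+0.52) = +0.25 V, with n = 1 electron transferred.
For the overall reaction Fe3+(aq) + Cu(s) → Fe2+(aq) + Cu+(aq), Q = ([Fe2+(aq)]·[Cu+(aq)]) / [Fe3+(aq)] = 0.00308, giving log Q = −2.511.
Applying E = E° − (RT ln10/nF)·log Q gives +0.25 − (0.0592/1)(−2.511) = +0.399 V.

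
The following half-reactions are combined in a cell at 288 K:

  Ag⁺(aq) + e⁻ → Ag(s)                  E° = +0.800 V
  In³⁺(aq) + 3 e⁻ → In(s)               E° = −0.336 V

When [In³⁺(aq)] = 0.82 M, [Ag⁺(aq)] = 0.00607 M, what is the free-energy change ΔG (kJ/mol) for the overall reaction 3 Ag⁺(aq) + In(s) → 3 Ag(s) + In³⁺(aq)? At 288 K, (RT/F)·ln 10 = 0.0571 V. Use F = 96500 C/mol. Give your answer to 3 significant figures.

E°cell = +0.800 − (−0.336) = +1.136 V; the balanced reaction transfers n = 3 electrons.
Here Q = [In³⁺(aq)] / [Ag⁺(aq)]^3 = 3.67×10^6 (log Q = 6.564), giving E = +1.136 − (0.0571/3)·(6.564) = +1.0111 V.
Finally ΔG = −nFE = −(3)(96500 C/mol)(+1.0111 V) = −293 kJ/mol.

−293 kJ/mol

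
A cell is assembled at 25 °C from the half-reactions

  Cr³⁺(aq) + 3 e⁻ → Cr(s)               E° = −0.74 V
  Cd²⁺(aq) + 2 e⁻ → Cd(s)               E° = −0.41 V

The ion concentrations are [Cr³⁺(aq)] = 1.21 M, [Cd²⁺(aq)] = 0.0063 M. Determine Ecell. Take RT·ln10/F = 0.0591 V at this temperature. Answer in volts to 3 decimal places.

Since E°(Cd²⁺/Cd) > E°(Cr³⁺/Cr), Cd²⁺/Cd serves as the cathode.
E°cell = E°cat − E°an = −0.41 − (−0.74) = +0.33 V; n = 6.
Balancing gives 3 Cd²⁺(aq) + 2 Cr(s) → 3 Cd(s) + 2 Cr³⁺(aq); hence Q = [Cr³⁺(aq)]^2 / [Cd²⁺(aq)]^3 = 5.86×10^6 (log Q = 6.768).
Applying E = E° − (RT ln10/nF)·log Q gives +0.33 − (0.0591/6)(6.768) = +0.263 V.

+0.263 V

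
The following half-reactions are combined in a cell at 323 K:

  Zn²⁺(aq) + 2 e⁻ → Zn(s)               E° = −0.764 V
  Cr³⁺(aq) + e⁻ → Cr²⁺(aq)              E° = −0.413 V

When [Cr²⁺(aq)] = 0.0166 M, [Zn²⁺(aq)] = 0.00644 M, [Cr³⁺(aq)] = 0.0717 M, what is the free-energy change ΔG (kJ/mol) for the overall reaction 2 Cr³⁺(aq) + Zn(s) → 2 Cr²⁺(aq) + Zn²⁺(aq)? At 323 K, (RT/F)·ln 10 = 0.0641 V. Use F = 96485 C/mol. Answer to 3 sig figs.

E°cell = −0.413 − (−0.764) = +0.351 V; the balanced reaction transfers n = 2 electrons.
Here Q = ([Cr²⁺(aq)]^2·[Zn²⁺(aq)]) / [Cr³⁺(aq)]^2 = 0.000345 (log Q = −3.462), giving E = +0.351 − (0.0641/2)·(−3.462) = +0.4620 V.
Then ΔG = −nFE = −2 × 96485 × +0.4620 J/mol = −89.2 kJ/mol.

−89.2 kJ/mol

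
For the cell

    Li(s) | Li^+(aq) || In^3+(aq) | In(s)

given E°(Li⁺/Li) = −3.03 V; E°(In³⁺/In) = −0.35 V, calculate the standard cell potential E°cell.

By convention the left-hand electrode in cell notation is the anode (oxidation) and the right-hand electrode is the cathode (reduction).
E°cell = E°(right) − E°(left) = −0.35 − (−3.03) = +2.68 V.

+2.68 V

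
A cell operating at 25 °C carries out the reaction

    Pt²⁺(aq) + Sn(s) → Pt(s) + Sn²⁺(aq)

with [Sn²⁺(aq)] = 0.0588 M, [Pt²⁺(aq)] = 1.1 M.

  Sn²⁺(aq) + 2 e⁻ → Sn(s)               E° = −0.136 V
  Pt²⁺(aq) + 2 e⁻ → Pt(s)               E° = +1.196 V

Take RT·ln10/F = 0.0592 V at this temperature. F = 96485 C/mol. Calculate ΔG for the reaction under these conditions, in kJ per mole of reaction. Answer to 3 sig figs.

E°cell = +1.196 − (−0.136) = +1.332 V; the balanced reaction transfers n = 2 electrons.
Here Q = [Sn²⁺(aq)] / [Pt²⁺(aq)] = 0.0535 (log Q = −1.272), giving E = +1.332 − (0.0592/2)·(−1.272) = +1.3697 V.
Finally ΔG = −nFE = −(2)(96485 C/mol)(+1.3697 V) = −264 kJ/mol.

−264 kJ/mol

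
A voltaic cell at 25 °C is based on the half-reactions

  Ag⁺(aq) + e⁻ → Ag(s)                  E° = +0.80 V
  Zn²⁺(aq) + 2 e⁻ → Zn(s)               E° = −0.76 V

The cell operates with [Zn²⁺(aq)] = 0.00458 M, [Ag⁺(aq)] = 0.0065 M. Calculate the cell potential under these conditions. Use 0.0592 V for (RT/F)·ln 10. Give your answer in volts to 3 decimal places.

+1.500 V

The Ag⁺/Ag couple has the more positive E°, so it is the cathode; Zn²⁺/Zn is the anode.
The standard potential is +0.80 − (−0.76) = +1.56 V and the balanced reaction transfers n = 2 electrons.
For the overall reaction 2 Ag⁺(aq) + Zn(s) → 2 Ag(s) + Zn²⁺(aq), Q = [Zn²⁺(aq)] / [Ag⁺(aq)]^2 = 108, giving log Q = 2.035.
By the Nernst equation, E = +1.56 − (0.0592/2)·(2.035) = +1.500 V.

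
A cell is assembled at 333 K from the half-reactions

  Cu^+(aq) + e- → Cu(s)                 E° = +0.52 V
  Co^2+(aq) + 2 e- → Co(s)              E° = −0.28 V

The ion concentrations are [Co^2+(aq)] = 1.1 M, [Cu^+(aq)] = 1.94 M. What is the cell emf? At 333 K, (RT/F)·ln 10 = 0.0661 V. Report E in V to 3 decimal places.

+0.818 V

Cu⁺/Cu is reduced (cathode, E° = +0.52 V) and Co²⁺/Co is oxidized (anode).
E°cell = E°cat − E°an = +0.52 − (−0.28) = +0.80 V; n = 2.
For the overall reaction 2 Cu^+(aq) + Co(s) → 2 Cu(s) + Co^2+(aq), Q = [Co^2+(aq)] / [Cu^+(aq)]^2 = 0.292, giving log Q = −0.534.
By the Nernst equation, E = +0.80 − (0.0661/2)·(−0.534) = +0.818 V.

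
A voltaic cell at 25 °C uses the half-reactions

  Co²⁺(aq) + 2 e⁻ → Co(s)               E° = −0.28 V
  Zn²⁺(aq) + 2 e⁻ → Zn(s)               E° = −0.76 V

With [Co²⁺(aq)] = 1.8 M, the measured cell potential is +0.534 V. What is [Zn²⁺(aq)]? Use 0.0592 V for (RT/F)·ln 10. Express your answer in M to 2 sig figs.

0.027 M

The Co²⁺/Co couple has the larger reduction potential, so it is the cathode: E°cell = −0.28 − (−0.76) = +0.48 V and n = 2.
From the Nernst equation, log Q = n(E° − E)/0.0592 = 2·(+0.48 − (+0.534))/0.0592 = −1.824.
For Co²⁺(aq) + Zn(s) → Co(s) + Zn²⁺(aq), the reaction quotient is Q = [Zn²⁺(aq)] / [Co²⁺(aq)].
Solving for the unknown gives log [Zn²⁺(aq)] = −1.569, so [Zn²⁺(aq)] ≈ 0.027 M.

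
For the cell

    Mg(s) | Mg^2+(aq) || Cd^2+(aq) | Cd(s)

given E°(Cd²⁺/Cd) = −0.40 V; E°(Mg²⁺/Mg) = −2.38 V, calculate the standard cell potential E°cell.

By convention the left-hand electrode in cell notation is the anode (oxidation) and the right-hand electrode is the cathode (reduction).
E°cell = E°(right) − E°(left) = −0.40 − (−2.38) = +1.98 V.

+1.98 V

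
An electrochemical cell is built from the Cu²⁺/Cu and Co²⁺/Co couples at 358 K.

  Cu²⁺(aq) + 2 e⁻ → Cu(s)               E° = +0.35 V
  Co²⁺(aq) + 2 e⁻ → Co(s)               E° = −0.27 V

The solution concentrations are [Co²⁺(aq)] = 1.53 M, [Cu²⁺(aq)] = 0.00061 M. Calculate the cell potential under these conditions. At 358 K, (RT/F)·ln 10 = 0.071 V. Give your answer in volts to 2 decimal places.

Since E°(Cu²⁺/Cu) > E°(Co²⁺/Co), Cu²⁺/Cu serves as the cathode.
E°cell = +0.35 − (−0.27) = +0.62 V, with n = 2 electrons transferred.
The balanced reaction is Cu²⁺(aq) + Co(s) → Cu(s) + Co²⁺(aq), so Q = [Co²⁺(aq)] / [Cu²⁺(aq)] = 2.51×10^3 and log Q = 3.399.
E = E° − (0.071/n)·log Q = +0.62 − (0.071/2)(3.399) = +0.50 V.

+0.50 V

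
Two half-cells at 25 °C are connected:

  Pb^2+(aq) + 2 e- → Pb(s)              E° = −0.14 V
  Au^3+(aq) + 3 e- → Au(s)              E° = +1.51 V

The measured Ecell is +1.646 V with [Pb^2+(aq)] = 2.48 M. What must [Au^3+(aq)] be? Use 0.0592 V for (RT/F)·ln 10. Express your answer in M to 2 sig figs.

2.4 M

With Au³⁺/Au at the cathode and Pb²⁺/Pb at the anode, E°cell = +1.51 − (−0.14) = +1.65 V (n = 6).
Since E = E° − (0.0592/n)·log Q, log Q = n(E° − E)/0.0592 = 0.405.
For 2 Au^3+(aq) + 3 Pb(s) → 2 Au(s) + 3 Pb^2+(aq), the reaction quotient is Q = [Pb^2+(aq)]^3 / [Au^3+(aq)]^2.
Isolating [Au^3+(aq)] in Q = 10^{0.405} yields log [Au^3+(aq)] = 0.389, i.e. 2.4 M.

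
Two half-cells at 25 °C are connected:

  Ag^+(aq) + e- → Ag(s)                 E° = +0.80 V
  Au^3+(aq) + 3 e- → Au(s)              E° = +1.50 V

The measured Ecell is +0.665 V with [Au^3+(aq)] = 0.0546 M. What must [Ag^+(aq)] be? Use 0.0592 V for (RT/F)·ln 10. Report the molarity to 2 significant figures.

With Au³⁺/Au at the cathode and Ag⁺/Ag at the anode, E°cell = +1.50 − (+0.80) = +0.70 V (n = 3).
Since E = E° − (0.0592/n)·log Q, log Q = n(E° − E)/0.0592 = 1.774.
Balancing electrons gives Au^3+(aq) + 3 Ag(s) → Au(s) + 3 Ag^+(aq); thus Q = [Ag^+(aq)]^3 / [Au^3+(aq)].
Isolating [Ag^+(aq)] in Q = 10^{1.774} yields log [Ag^+(aq)] = 0.170, i.e. 1.5 M.

1.5 M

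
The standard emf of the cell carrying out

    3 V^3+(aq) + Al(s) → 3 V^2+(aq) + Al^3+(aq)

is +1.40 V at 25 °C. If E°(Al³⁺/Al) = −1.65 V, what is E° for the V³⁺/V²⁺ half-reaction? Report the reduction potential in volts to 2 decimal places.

In the reaction as written the V³⁺/V²⁺ couple is reduced (cathode) and Al³⁺/Al is oxidized (anode), so E°cell = E°(V³⁺/V²⁺) − E°(Al³⁺/Al).
E°(V³⁺/V²⁺) = E°cell + E°(anode) = +1.40 + (−1.65) = −0.25 V.

−0.25 V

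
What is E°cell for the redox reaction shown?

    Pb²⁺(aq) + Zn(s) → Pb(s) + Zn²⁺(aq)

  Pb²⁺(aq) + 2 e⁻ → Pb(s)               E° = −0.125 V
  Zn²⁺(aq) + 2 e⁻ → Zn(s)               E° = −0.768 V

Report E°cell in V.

Pb²⁺(aq) gains electrons, so the Pb²⁺/Pb couple is the cathode; the Zn²⁺/Zn couple is the anode.
E°cell = E°(cathode) − E°(anode) = −0.125 − (−0.768) = +0.643 V.

+0.643 V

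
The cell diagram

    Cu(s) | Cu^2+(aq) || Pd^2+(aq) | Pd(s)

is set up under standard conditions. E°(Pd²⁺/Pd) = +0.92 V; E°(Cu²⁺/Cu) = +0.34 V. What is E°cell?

By convention the left-hand electrode in cell notation is the anode (oxidation) and the right-hand electrode is the cathode (reduction).
E°cell = E°(right) − E°(left) = +0.92 − (+0.34) = +0.58 V.

+0.58 V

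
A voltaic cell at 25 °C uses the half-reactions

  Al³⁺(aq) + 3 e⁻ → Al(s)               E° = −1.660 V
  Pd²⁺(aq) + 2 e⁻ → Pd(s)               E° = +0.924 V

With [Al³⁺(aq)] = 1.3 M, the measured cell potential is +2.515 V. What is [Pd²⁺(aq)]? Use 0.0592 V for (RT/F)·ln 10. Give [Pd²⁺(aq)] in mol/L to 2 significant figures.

The Pd²⁺/Pd couple has the larger reduction potential, so it is the cathode: E°cell = +0.924 − (−1.660) = +2.584 V and n = 6.
Since E = E° − (0.0592/n)·log Q, log Q = n(E° − E)/0.0592 = 6.993.
The balanced reaction is 3 Pd²⁺(aq) + 2 Al(s) → 3 Pd(s) + 2 Al³⁺(aq), so Q = [Al³⁺(aq)]^2 / [Pd²⁺(aq)]^3.
Substituting the known concentrations and solving, log [Pd²⁺(aq)] = −2.255 and [Pd²⁺(aq)] = 0.0056 M.

0.0056 M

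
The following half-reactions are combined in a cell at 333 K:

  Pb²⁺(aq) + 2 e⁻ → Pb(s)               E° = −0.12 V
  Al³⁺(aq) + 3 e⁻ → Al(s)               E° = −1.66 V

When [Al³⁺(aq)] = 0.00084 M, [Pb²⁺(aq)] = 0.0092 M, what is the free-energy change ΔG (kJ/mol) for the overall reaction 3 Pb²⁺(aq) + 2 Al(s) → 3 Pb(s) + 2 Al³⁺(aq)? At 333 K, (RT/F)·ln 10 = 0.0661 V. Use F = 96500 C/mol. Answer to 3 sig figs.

−892 kJ/mol

E°cell = −0.12 − (−1.66) = +1.54 V; the balanced reaction transfers n = 6 electrons.
Q = [Al³⁺(aq)]^2 / [Pb²⁺(aq)]^3 = 0.906, so log Q = −0.043 and E = +1.54 − (0.0661/6)(−0.043) = +1.5405 V.
Finally ΔG = −nFE = −(6)(96500 C/mol)(+1.5405 V) = −892 kJ/mol.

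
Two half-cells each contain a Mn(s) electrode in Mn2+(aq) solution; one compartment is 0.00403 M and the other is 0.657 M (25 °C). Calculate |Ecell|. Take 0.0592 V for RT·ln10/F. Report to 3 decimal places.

For a concentration cell E°cell = 0, since both electrodes use the same couple.
The compartment with the higher Mn2+(aq) concentration (0.657 M) acts as the cathode; ions are reduced there and produced at the dilute (0.00403 M) anode.
With n = 2, Ecell = −(0.0592/2)·log([dilute]/[conc]) = −(0.0592/2)·log(0.00403/0.657) = +0.065 V.

0.065 V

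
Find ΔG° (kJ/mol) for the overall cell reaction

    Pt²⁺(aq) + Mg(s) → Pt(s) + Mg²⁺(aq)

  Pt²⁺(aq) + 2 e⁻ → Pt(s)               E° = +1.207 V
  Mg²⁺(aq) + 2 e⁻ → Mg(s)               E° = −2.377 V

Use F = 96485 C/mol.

−692 kJ/mol

In the reaction as written Pt²⁺(aq) is reduced, so the Pt²⁺/Pt couple is the cathode and Mg²⁺/Mg is the anode.
E°cell = +1.207 − (−2.377) = +3.584 V; balancing electrons gives n = 2.
ΔG° = −nFE°cell = −(2)(96485)(+3.584) J/mol = −692 kJ/mol.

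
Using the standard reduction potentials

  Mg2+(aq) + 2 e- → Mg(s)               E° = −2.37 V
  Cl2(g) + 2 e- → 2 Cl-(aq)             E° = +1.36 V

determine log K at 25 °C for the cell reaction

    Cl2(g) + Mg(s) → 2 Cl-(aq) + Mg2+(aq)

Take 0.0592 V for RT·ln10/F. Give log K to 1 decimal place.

log K = 126.0

The Cl₂/Cl⁻ couple is reduced (cathode); E°cell = +1.36 − (−2.37) = +3.73 V with n = 2.
At equilibrium E = 0, so log K = nE°cell / 0.0592 = (2)(+3.73) / 0.0592 = 126.0.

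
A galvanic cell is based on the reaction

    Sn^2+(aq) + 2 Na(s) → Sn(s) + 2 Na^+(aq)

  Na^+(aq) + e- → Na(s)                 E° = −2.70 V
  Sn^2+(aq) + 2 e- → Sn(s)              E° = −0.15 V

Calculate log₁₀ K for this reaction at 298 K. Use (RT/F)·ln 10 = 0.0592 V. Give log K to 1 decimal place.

The Sn²⁺/Sn couple is reduced (cathode); E°cell = −0.15 − (−2.70) = +2.55 V with n = 2.
At equilibrium E = 0, so log K = nE°cell / 0.0592 = (2)(+2.55) / 0.0592 = 86.1.

log K = 86.1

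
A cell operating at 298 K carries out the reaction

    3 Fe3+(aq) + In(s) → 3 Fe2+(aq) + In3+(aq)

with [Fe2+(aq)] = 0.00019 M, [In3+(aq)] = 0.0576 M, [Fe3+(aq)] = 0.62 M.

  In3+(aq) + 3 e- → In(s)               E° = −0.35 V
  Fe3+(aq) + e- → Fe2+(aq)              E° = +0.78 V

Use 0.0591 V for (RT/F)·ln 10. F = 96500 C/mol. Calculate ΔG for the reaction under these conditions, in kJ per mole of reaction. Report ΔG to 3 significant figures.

The standard cell potential is +0.78 − (−0.35) = +1.13 V, with n = 3 electrons in the balanced equation.
Q = ([Fe2+(aq)]^3·[In3+(aq)]) / [Fe3+(aq)]^3 = 1.66×10^−12, so log Q = −11.780 and E = +1.13 − (0.0591/3)(−11.780) = +1.3621 V.
ΔG = −nFE = −(3)(96500)(+1.3621) J/mol = −394 kJ/mol.

−394 kJ/mol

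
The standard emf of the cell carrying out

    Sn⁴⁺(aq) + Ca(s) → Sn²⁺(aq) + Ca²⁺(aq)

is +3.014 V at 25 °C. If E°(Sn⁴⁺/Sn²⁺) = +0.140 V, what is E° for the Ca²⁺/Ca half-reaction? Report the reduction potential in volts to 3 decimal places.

In the reaction as written the Sn⁴⁺/Sn²⁺ couple is reduced (cathode) and Ca²⁺/Ca is oxidized (anode), so E°cell = E°(Sn⁴⁺/Sn²⁺) − E°(Ca²⁺/Ca).
E°(Ca²⁺/Ca) = E°(cathode) − E°cell = +0.140 − (+3.014) = −2.874 V.

−2.874 V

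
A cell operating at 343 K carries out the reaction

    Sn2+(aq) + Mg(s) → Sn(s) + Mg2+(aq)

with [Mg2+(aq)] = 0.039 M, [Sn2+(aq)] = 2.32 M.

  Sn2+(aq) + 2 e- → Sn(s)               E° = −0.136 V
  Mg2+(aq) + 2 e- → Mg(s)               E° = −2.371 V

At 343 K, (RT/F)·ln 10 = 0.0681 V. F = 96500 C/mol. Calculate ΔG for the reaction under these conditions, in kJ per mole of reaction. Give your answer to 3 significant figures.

−443 kJ/mol

The standard cell potential is −0.136 − (−2.371) = +2.235 V, with n = 2 electrons in the balanced equation.
Here Q = [Mg2+(aq)] / [Sn2+(aq)] = 0.0168 (log Q = −1.774), giving E = +2.235 − (0.0681/2)·(−1.774) = +2.2954 V.
ΔG = −nFE = −(2)(96500)(+2.2954) J/mol = −443 kJ/mol.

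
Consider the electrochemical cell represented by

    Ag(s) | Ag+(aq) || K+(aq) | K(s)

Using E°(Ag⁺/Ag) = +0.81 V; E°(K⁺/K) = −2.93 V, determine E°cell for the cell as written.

−3.74 V

By convention the left-hand electrode in cell notation is the anode (oxidation) and the right-hand electrode is the cathode (reduction).
E°cell = E°(right) − E°(left) = −2.93 − (+0.81) = −3.74 V.
The negative sign shows that, as written, the cell would require an external voltage to drive the reaction.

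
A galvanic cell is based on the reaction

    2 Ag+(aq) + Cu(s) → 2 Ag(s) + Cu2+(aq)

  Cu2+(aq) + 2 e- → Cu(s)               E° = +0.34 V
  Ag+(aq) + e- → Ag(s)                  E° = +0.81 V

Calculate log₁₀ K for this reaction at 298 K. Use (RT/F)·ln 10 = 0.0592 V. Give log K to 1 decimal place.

The Ag⁺/Ag couple is reduced (cathode); E°cell = +0.81 − (+0.34) = +0.47 V with n = 2.
At equilibrium E = 0, so log K = nE°cell / 0.0592 = (2)(+0.47) / 0.0592 = 15.9.

log K = 15.9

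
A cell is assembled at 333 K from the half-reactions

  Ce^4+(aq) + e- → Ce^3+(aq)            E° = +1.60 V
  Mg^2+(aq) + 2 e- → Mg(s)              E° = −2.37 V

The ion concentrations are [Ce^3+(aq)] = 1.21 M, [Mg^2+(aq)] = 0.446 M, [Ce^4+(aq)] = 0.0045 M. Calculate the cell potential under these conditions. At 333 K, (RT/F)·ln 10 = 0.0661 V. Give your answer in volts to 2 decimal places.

Since E°(Ce⁴⁺/Ce³⁺) > E°(Mg²⁺/Mg), Ce⁴⁺/Ce³⁺ serves as the cathode.
The standard potential is +1.60 − (−2.37) = +3.97 V and the balanced reaction transfers n = 2 electrons.
The balanced reaction is 2 Ce^4+(aq) + Mg(s) → 2 Ce^3+(aq) + Mg^2+(aq), so Q = ([Ce^3+(aq)]^2·[Mg^2+(aq)]) / [Ce^4+(aq)]^2 = 3.22×10^4 and log Q = 4.508.
E = E° − (0.0661/n)·log Q = +3.97 − (0.0661/2)(4.508) = +3.82 V.

+3.82 V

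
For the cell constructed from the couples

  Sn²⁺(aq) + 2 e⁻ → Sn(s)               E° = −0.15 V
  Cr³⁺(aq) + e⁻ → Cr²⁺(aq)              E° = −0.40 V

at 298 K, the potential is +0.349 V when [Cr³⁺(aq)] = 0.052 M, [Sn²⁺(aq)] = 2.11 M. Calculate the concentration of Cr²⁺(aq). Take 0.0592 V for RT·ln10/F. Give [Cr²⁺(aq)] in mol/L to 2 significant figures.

The Sn²⁺/Sn couple has the larger reduction potential, so it is the cathode: E°cell = −0.15 − (−0.40) = +0.25 V and n = 2.
Rearranging E = E° − (0.0592/n)·log Q gives log Q = 2(+0.25 − (+0.349))/0.0592 = −3.345.
The balanced reaction is Sn²⁺(aq) + 2 Cr²⁺(aq) → Sn(s) + 2 Cr³⁺(aq), so Q = [Cr³⁺(aq)]^2 / ([Sn²⁺(aq)]·[Cr²⁺(aq)]^2).
Isolating [Cr²⁺(aq)] in Q = 10^{−3.345} yields log [Cr²⁺(aq)] = 0.226, i.e. 1.7 M.

1.7 M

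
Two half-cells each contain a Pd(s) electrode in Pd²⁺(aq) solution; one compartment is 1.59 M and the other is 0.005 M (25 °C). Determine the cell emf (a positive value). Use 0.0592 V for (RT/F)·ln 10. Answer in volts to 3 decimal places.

0.074 V

For a concentration cell E°cell = 0, since both electrodes use the same couple.
The compartment with the higher Pd²⁺(aq) concentration (1.59 M) acts as the cathode; ions are reduced there and produced at the dilute (0.005 M) anode.
With n = 2, Ecell = −(0.0592/2)·log([dilute]/[conc]) = −(0.0592/2)·log(0.005/1.59) = +0.074 V.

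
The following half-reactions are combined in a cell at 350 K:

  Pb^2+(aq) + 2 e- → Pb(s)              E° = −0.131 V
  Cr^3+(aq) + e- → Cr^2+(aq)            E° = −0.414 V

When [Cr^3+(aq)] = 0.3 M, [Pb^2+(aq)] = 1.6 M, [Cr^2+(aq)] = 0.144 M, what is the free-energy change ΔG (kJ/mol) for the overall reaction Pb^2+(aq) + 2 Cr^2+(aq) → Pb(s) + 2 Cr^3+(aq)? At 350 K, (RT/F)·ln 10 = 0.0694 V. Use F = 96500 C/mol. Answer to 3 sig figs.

E°cell = −0.131 − (−0.414) = +0.283 V; the balanced reaction transfers n = 2 electrons.
Q = [Cr^3+(aq)]^2 / ([Pb^2+(aq)]·[Cr^2+(aq)]^2) = 2.71, so log Q = 0.433 and E = +0.283 − (0.0694/2)(0.433) = +0.2680 V.
Finally ΔG = −nFE = −(2)(96500 C/mol)(+0.2680 V) = −51.7 kJ/mol.

−51.7 kJ/mol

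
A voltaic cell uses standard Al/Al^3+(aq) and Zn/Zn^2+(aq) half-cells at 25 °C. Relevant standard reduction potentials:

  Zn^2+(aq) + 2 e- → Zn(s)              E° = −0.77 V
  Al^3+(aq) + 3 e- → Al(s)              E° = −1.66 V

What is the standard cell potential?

+0.89 V

Of the two couples in this cell, the one with the more positive reduction potential is reduced at the cathode: here that is Zn²⁺/Zn (−0.77 V); Al³⁺/Al (−1.66 V) is the anode.
E°cell = E°(cathode) − E°(anode) = −0.77 − (−1.66) = +0.89 V.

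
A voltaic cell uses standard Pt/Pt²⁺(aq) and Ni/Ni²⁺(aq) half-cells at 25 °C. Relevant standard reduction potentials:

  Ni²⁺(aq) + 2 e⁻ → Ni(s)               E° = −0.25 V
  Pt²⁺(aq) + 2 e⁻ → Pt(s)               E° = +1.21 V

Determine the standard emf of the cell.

+1.46 V

The Pt²⁺/Pt couple has the higher E°, so Pt ion is reduced (cathode) and Ni is oxidized (anode).
E°cell = E°(cathode) − E°(anode) = +1.21 − (−0.25) = +1.46 V.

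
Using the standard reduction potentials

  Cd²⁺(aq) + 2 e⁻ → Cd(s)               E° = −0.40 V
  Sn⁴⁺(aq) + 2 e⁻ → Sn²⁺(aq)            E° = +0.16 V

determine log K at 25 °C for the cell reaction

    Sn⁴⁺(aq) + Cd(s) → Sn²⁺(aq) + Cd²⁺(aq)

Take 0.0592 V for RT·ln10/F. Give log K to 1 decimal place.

The Sn⁴⁺/Sn²⁺ couple is reduced (cathode); E°cell = +0.16 − (−0.40) = +0.56 V with n = 2.
At equilibrium E = 0, so log K = nE°cell / 0.0592 = (2)(+0.56) / 0.0592 = 18.9.

log K = 18.9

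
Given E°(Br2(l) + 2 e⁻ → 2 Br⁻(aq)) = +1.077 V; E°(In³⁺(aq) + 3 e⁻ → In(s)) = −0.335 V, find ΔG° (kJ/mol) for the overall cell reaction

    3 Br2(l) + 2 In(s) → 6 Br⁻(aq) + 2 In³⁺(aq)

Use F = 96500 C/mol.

In the reaction as written Br2(l) is reduced, so the Br₂/Br⁻ couple is the cathode and In³⁺/In is the anode.
E°cell = +1.077 − (−0.335) = +1.412 V; balancing electrons gives n = 6.
ΔG° = −nFE°cell = −(6)(96500)(+1.412) J/mol = −818 kJ/mol.

−818 kJ/mol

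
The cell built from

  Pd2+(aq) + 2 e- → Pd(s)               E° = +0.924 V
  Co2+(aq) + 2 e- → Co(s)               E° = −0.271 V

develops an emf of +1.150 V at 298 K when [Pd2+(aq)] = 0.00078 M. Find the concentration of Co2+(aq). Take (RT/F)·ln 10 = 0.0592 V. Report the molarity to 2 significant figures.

The Pd²⁺/Pd couple has the larger reduction potential, so it is the cathode: E°cell = +0.924 − (−0.271) = +1.195 V and n = 2.
Rearranging E = E° − (0.0592/n)·log Q gives log Q = 2(+1.195 − (+1.150))/0.0592 = 1.520.
Balancing electrons gives Pd2+(aq) + Co(s) → Pd(s) + Co2+(aq); thus Q = [Co2+(aq)] / [Pd2+(aq)].
Solving for the unknown gives log [Co2+(aq)] = −1.588, so [Co2+(aq)] ≈ 0.026 M.

0.026 M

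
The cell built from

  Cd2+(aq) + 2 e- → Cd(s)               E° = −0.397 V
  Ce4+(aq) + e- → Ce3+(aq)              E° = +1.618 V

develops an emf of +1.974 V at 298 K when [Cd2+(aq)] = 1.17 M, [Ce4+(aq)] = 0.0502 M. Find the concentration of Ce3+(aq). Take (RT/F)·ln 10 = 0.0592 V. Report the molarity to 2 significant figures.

0.23 M

The Ce⁴⁺/Ce³⁺ couple has the larger reduction potential, so it is the cathode: E°cell = +1.618 − (−0.397) = +2.015 V and n = 2.
Rearranging E = E° − (0.0592/n)·log Q gives log Q = 2(+2.015 − (+1.974))/0.0592 = 1.385.
Balancing electrons gives 2 Ce4+(aq) + Cd(s) → 2 Ce3+(aq) + Cd2+(aq); thus Q = ([Ce3+(aq)]^2·[Cd2+(aq)]) / [Ce4+(aq)]^2.
Substituting the known concentrations and solving, log [Ce3+(aq)] = −0.641 and [Ce3+(aq)] = 0.23 M.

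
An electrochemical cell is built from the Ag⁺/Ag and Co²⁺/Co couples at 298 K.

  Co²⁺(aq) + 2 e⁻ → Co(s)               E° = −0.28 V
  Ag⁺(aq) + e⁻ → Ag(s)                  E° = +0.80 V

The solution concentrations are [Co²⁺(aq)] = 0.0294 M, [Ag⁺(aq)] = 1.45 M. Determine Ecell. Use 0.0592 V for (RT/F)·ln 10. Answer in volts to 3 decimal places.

The Ag⁺/Ag couple has the more positive E°, so it is the cathode; Co²⁺/Co is the anode.
E°cell = +0.80 − (−0.28) = +1.08 V, with n = 2 electrons transferred.
For the overall reaction 2 Ag⁺(aq) + Co(s) → 2 Ag(s) + Co²⁺(aq), Q = [Co²⁺(aq)] / [Ag⁺(aq)]^2 = 0.014, giving log Q = −1.854.
E = E° − (0.0592/n)·log Q = +1.08 − (0.0592/2)(−1.854) = +1.135 V.

+1.135 V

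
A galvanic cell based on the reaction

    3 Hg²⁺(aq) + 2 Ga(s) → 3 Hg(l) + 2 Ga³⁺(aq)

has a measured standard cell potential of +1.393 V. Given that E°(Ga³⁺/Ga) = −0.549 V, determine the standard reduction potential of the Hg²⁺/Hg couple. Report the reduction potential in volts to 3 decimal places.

+0.844 V

In the reaction as written the Hg²⁺/Hg couple is reduced (cathode) and Ga³⁺/Ga is oxidized (anode), so E°cell = E°(Hg²⁺/Hg) − E°(Ga³⁺/Ga).
E°(Hg²⁺/Hg) = E°cell + E°(anode) = +1.393 + (−0.549) = +0.844 V.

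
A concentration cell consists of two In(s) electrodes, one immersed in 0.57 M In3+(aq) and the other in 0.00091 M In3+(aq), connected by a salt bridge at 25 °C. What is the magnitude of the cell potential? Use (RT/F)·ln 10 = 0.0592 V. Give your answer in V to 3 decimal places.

For a concentration cell E°cell = 0, since both electrodes use the same couple.
The compartment with the higher In3+(aq) concentration (0.57 M) acts as the cathode; ions are reduced there and produced at the dilute (0.00091 M) anode.
With n = 3, Ecell = −(0.0592/3)·log([dilute]/[conc]) = −(0.0592/3)·log(0.00091/0.57) = +0.055 V.

0.055 V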